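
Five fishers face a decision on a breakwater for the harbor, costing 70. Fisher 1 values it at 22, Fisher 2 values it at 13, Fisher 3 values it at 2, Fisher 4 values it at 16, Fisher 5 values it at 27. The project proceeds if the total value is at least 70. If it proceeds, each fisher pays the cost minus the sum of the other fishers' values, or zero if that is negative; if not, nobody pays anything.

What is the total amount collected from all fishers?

Total value 80 ≥ cost 70, so it is built.
Fisher 1: others sum to 58; max(0, 70 - 58) = 12.
Fisher 2: others sum to 67; max(0, 70 - 67) = 3.
Fisher 3: others sum to 78; max(0, 70 - 78) = 0.
Fisher 4: others sum to 64; max(0, 70 - 64) = 6.
Fisher 5: others sum to 53; max(0, 70 - 53) = 17.
Total collected = 12 + 3 + 0 + 6 + 17 = 38.

38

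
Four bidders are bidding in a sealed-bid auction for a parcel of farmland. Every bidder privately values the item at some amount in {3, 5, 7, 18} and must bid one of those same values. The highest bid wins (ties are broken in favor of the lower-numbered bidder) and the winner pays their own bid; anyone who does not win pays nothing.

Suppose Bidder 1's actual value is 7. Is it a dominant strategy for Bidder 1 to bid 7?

No

Consider the case where Bidder 2 bids 3, Bidder 3 bids 3 and Bidder 4 bids 3.
Truthful bid 7: wins, pays 7, utility 7 - 7 = 0.
Bid 3 instead: wins, pays 3, utility 7 - 3 = 4.
Since 4 > 0, bidding 3 is strictly better here, so truthful bidding is not dominant.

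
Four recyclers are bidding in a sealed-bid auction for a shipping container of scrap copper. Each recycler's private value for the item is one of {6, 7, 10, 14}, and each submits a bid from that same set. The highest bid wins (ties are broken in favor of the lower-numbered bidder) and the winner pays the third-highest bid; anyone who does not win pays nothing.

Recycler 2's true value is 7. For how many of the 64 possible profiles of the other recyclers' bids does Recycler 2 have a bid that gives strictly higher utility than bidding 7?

Others bid (6, 6, 10): truth gives 0; bid 10 gives 1 > 0. Violating.
Others bid (6, 6, 14): truth gives 0; bid 14 gives 1 > 0. Violating.
Others bid (6, 10, 6): truth gives 0; bid 10 gives 1 > 0. Violating.
Others bid (6, 14, 6): truth gives 0; bid 14 gives 1 > 0. Violating.
Others bid (6, 6, 6): truth gives 1; no alternative beats it.
Others bid (6, 6, 7): truth gives 1; no alternative beats it.
(Checking all 64 profiles: 6 have a profitable deviation, 58 do not.)

6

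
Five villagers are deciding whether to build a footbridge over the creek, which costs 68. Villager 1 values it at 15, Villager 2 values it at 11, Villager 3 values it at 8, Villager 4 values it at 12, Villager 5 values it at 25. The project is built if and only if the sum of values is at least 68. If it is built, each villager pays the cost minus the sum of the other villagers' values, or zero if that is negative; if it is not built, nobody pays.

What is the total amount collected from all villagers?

56

Total value 71 ≥ cost 68, so it is built.
Villager 1: others sum to 56; max(0, 68 - 56) = 12.
Villager 2: others sum to 60; max(0, 68 - 60) = 8.
Villager 3: others sum to 63; max(0, 68 - 63) = 5.
Villager 4: others sum to 59; max(0, 68 - 59) = 9.
Villager 5: others sum to 46; max(0, 68 - 46) = 22.
Total collected = 12 + 8 + 5 + 9 + 22 = 56.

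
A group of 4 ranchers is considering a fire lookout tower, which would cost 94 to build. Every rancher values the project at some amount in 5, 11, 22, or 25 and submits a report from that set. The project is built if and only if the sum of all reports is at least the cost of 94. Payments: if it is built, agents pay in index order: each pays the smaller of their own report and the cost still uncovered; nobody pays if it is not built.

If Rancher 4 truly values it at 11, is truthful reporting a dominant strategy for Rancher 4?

Check each profile of the others' reports and compare truth against every alternative report.
Others report (5, 5, 5): truth gives 0, best alternative gives 0.
Others report (5, 5, 11): truth gives 0, best alternative gives 0.
Others report (5, 5, 22): truth gives 0, best alternative gives 0.
Others report (5, 5, 25): truth gives 0, best alternative gives 0.
Others report (5, 11, 5): truth gives 0, best alternative gives 0.
Others report (5, 11, 11): truth gives 0, best alternative gives 0.
(Remaining 58 profiles checked similarly; truth is weakly best in each.)
In every case the truthful report is at least as good as any alternative, so it is a dominant strategy.

Yes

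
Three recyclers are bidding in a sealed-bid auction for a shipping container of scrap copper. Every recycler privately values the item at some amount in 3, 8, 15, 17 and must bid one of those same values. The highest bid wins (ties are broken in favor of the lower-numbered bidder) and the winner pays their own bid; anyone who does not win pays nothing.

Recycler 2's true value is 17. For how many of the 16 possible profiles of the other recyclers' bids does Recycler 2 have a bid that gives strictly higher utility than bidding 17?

Others bid (3, 3): truth gives 0; bid 8 gives 9 > 0. Violating.
Others bid (3, 8): truth gives 0; bid 8 gives 9 > 0. Violating.
Others bid (3, 15): truth gives 0; bid 15 gives 2 > 0. Violating.
Others bid (8, 3): truth gives 0; bid 15 gives 2 > 0. Violating.
Others bid (3, 17): truth gives 0; no alternative beats it.
Others bid (8, 17): truth gives 0; no alternative beats it.
(Checking all 16 profiles: 6 have a profitable deviation, 10 do not.)

6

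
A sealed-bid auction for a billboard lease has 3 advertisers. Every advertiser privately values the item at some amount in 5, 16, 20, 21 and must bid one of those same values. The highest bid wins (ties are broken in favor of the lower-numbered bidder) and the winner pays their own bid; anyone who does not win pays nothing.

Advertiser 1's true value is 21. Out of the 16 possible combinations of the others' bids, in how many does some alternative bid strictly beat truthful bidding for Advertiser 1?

9

Others bid (5, 5): truth gives 0; bid 5 gives 16 > 0. Violating.
Others bid (5, 16): truth gives 0; bid 16 gives 5 > 0. Violating.
Others bid (5, 20): truth gives 0; bid 20 gives 1 > 0. Violating.
Others bid (16, 5): truth gives 0; bid 16 gives 5 > 0. Violating.
Others bid (5, 21): truth gives 0; no alternative beats it.
Others bid (16, 21): truth gives 0; no alternative beats it.
(Checking all 16 profiles: 9 have a profitable deviation, 7 do not.)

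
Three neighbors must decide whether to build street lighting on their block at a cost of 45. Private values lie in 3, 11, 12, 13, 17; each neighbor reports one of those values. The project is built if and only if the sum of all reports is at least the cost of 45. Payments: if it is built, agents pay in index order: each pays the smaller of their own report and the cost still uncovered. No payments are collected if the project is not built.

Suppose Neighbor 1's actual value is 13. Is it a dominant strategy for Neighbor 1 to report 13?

No

Consider the case where Neighbor 2 reports 17 and Neighbor 3 reports 17.
Truthful report 13: project built, pays 13, utility 13 - 13 = 0.
Report 11 instead: project built, pays 11, utility 13 - 11 = 2.
Since 2 > 0, reporting 11 is strictly better here, so truthful reporting is not dominant.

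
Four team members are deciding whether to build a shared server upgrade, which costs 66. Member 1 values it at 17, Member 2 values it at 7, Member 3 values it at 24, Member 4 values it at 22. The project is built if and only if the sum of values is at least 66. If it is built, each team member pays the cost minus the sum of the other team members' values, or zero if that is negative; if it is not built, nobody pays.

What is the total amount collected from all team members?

Total value 70 ≥ cost 66, so it is built.
Member 1: others sum to 53; max(0, 66 - 53) = 13.
Member 2: others sum to 63; max(0, 66 - 63) = 3.
Member 3: others sum to 46; max(0, 66 - 46) = 20.
Member 4: others sum to 48; max(0, 66 - 48) = 18.
Total collected = 13 + 3 + 20 + 18 = 54.

54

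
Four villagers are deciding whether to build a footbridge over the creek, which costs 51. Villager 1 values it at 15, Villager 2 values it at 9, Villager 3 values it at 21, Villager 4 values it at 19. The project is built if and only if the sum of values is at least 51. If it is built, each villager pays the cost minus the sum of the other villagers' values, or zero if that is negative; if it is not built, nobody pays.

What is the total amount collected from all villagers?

Total value 64 ≥ cost 51, so it is built.
Villager 1: others sum to 49; max(0, 51 - 49) = 2.
Villager 2: others sum to 55; max(0, 51 - 55) = 0.
Villager 3: others sum to 43; max(0, 51 - 43) = 8.
Villager 4: others sum to 45; max(0, 51 - 45) = 6.
Total collected = 2 + 0 + 8 + 6 = 16.

16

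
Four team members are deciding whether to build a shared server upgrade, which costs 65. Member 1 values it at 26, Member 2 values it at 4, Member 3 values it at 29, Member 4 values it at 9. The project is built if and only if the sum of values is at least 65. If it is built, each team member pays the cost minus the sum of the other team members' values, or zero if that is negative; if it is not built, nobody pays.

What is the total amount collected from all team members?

56

Total value 68 ≥ cost 65, so it is built.
Member 1: others sum to 42; max(0, 65 - 42) = 23.
Member 2: others sum to 64; max(0, 65 - 64) = 1.
Member 3: others sum to 39; max(0, 65 - 39) = 26.
Member 4: others sum to 59; max(0, 65 - 59) = 6.
Total collected = 23 + 1 + 26 + 6 = 56.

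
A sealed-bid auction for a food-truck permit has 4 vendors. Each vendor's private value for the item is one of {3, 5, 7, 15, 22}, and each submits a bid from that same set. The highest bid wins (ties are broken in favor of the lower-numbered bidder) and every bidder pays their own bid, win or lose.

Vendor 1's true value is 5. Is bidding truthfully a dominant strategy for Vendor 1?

Consider the case where Vendor 2 bids 3, Vendor 3 bids 3 and Vendor 4 bids 3.
Truthful bid 5: wins, pays 5, utility 5 - 5 = 0.
Bid 3 instead: wins, pays 3, utility 5 - 3 = 2.
Since 2 > 0, bidding 3 is strictly better here, so truthful bidding is not dominant.

No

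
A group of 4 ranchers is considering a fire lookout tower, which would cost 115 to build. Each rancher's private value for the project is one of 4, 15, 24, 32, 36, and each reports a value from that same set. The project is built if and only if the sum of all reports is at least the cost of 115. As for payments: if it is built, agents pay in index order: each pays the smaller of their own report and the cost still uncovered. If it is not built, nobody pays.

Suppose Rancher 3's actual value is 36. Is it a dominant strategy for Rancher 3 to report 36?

Consider the case where Rancher 1 reports 15, Rancher 2 reports 32 and Rancher 4 reports 36.
Truthful report 36: project built, pays 36, utility 36 - 36 = 0.
Report 32 instead: project built, pays 32, utility 36 - 32 = 4.
Since 4 > 0, reporting 32 is strictly better here, so truthful reporting is not dominant.

No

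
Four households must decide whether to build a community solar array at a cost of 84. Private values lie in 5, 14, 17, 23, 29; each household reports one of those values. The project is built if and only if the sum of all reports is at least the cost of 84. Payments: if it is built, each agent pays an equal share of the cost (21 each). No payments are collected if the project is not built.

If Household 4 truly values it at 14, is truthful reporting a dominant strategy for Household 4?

Consider the case where Household 1 reports 14, Household 2 reports 29 and Household 3 reports 29.
Truthful report 14: project built, pays 21, utility 14 - 21 = -7.
Report 5 instead: project not built, utility 0.
Since 0 > -7, reporting 5 is strictly better here, so truthful reporting is not dominant.

No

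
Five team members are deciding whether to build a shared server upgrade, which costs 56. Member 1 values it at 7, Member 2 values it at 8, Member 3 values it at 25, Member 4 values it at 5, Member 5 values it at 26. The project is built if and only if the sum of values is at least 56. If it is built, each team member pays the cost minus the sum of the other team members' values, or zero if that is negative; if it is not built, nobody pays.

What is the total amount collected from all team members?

Total value 71 ≥ cost 56, so it is built.
Member 1: others sum to 64; max(0, 56 - 64) = 0.
Member 2: others sum to 63; max(0, 56 - 63) = 0.
Member 3: others sum to 46; max(0, 56 - 46) = 10.
Member 4: others sum to 66; max(0, 56 - 66) = 0.
Member 5: others sum to 45; max(0, 56 - 45) = 11.
Total collected = 0 + 0 + 10 + 0 + 11 = 21.

21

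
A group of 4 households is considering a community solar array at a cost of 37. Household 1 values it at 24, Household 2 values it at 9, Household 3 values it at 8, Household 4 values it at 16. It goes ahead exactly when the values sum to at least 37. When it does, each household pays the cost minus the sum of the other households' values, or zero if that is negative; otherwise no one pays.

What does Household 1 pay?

4

Total value 57 ≥ cost 37, so the project is built.
The other households' values sum to 33.
Cost minus that sum is 37 - 33 = 4.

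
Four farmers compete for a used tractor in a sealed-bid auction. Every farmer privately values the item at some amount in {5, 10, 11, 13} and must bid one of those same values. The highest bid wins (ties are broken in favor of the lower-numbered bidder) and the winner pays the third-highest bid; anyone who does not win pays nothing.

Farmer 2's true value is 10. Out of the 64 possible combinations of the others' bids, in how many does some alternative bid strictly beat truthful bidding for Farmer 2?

6

Others bid (5, 5, 11): truth gives 0; bid 11 gives 5 > 0. Violating.
Others bid (5, 5, 13): truth gives 0; bid 13 gives 5 > 0. Violating.
Others bid (5, 11, 5): truth gives 0; bid 11 gives 5 > 0. Violating.
Others bid (5, 13, 5): truth gives 0; bid 13 gives 5 > 0. Violating.
Others bid (5, 5, 5): truth gives 5; no alternative beats it.
Others bid (5, 5, 10): truth gives 5; no alternative beats it.
(Checking all 64 profiles: 6 have a profitable deviation, 58 do not.)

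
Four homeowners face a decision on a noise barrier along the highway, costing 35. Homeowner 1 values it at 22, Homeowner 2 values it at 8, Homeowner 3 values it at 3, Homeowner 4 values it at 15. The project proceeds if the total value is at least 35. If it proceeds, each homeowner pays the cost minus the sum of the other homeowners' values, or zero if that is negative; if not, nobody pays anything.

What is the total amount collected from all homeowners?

Total value 48 ≥ cost 35, so it is built.
Homeowner 1: others sum to 26; max(0, 35 - 26) = 9.
Homeowner 2: others sum to 40; max(0, 35 - 40) = 0.
Homeowner 3: others sum to 45; max(0, 35 - 45) = 0.
Homeowner 4: others sum to 33; max(0, 35 - 33) = 2.
Total collected = 9 + 0 + 0 + 2 = 11.

11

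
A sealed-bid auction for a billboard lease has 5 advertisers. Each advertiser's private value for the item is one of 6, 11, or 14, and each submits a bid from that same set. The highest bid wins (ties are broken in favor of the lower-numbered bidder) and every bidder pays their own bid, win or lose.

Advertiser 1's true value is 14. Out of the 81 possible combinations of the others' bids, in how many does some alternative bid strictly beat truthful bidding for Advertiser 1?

Others bid (6, 6, 6, 6): truth gives 0; bid 6 gives 8 > 0. Violating.
Others bid (6, 6, 6, 11): truth gives 0; bid 11 gives 3 > 0. Violating.
Others bid (6, 6, 11, 6): truth gives 0; bid 11 gives 3 > 0. Violating.
Others bid (6, 6, 11, 11): truth gives 0; bid 11 gives 3 > 0. Violating.
Others bid (6, 6, 6, 14): truth gives 0; no alternative beats it.
Others bid (6, 6, 11, 14): truth gives 0; no alternative beats it.
(Checking all 81 profiles: 16 have a profitable deviation, 65 do not.)

16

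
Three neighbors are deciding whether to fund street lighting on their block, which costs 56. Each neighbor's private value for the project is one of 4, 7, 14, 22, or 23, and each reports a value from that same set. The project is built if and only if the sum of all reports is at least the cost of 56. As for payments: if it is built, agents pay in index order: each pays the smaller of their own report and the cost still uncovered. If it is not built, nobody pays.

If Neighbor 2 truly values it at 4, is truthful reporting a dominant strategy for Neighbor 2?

Yes

Check each profile of the others' reports and compare truth against every alternative report.
Others report (4, 4): truth gives 0, best alternative gives 0.
Others report (4, 7): truth gives 0, best alternative gives 0.
Others report (4, 14): truth gives 0, best alternative gives 0.
Others report (4, 22): truth gives 0, best alternative gives 0.
Others report (4, 23): truth gives 0, best alternative gives 0.
Others report (7, 4): truth gives 0, best alternative gives 0.
(Remaining 19 profiles checked similarly; truth is weakly best in each.)
In every case the truthful report is at least as good as any alternative, so it is a dominant strategy.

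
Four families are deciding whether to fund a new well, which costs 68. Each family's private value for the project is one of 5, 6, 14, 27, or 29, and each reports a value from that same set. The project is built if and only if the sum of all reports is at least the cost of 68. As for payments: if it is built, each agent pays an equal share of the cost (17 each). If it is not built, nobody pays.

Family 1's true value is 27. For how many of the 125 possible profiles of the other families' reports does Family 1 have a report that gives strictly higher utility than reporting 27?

12

Others report (5, 5, 29): truth gives 0; report 29 gives 10 > 0. Violating.
Others report (5, 6, 29): truth gives 0; report 29 gives 10 > 0. Violating.
Others report (5, 29, 5): truth gives 0; report 29 gives 10 > 0. Violating.
Others report (5, 29, 6): truth gives 0; report 29 gives 10 > 0. Violating.
Others report (5, 5, 5): truth gives 0; no alternative beats it.
Others report (5, 5, 6): truth gives 0; no alternative beats it.
(Checking all 125 profiles: 12 have a profitable deviation, 113 do not.)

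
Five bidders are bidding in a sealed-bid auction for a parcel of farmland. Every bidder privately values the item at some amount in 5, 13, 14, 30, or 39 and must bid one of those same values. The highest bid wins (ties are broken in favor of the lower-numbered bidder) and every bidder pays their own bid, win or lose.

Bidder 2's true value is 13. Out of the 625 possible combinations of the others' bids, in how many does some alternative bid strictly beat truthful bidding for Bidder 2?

617

Others bid (5, 5, 5, 14): truth gives -13; bid 14 gives -1 > -13. Violating.
Others bid (5, 5, 5, 30): truth gives -13; bid 5 gives -5 > -13. Violating.
Others bid (5, 5, 5, 39): truth gives -13; bid 5 gives -5 > -13. Violating.
Others bid (5, 5, 13, 14): truth gives -13; bid 14 gives -1 > -13. Violating.
Others bid (5, 5, 5, 5): truth gives 0; no alternative beats it.
Others bid (5, 5, 5, 13): truth gives 0; no alternative beats it.
(Checking all 625 profiles: 617 have a profitable deviation, 8 do not.)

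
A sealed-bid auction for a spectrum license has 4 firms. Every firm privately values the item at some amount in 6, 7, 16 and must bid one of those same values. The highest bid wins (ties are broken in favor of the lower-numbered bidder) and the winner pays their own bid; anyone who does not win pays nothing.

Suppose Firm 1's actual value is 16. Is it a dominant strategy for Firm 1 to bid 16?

Consider the case where Firm 2 bids 6, Firm 3 bids 6 and Firm 4 bids 6.
Truthful bid 16: wins, pays 16, utility 16 - 16 = 0.
Bid 6 instead: wins, pays 6, utility 16 - 6 = 10.
Since 10 > 0, bidding 6 is strictly better here, so truthful bidding is not dominant.

No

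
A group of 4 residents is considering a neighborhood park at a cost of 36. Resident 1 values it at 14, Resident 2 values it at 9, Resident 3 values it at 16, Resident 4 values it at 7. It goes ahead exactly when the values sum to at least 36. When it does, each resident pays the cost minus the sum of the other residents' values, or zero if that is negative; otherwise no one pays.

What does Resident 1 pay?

Total value 46 ≥ cost 36, so the project is built.
The other residents' values sum to 32.
Cost minus that sum is 36 - 32 = 4.

4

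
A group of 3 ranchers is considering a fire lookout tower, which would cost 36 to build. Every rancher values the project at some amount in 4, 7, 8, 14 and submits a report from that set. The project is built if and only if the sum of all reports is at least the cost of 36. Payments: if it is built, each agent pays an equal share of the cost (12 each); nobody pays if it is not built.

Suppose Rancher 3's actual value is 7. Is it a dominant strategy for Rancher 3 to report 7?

Yes

Check each profile of the others' reports and compare truth against every alternative report.
Others report (4, 4): truth gives 0, best alternative gives 0.
Others report (4, 7): truth gives 0, best alternative gives 0.
Others report (4, 8): truth gives 0, best alternative gives 0.
Others report (4, 14): truth gives 0, best alternative gives 0.
Others report (7, 4): truth gives 0, best alternative gives 0.
Others report (7, 7): truth gives 0, best alternative gives 0.
(Remaining 10 profiles checked similarly; truth is weakly best in each.)
In every case the truthful report is at least as good as any alternative, so it is a dominant strategy.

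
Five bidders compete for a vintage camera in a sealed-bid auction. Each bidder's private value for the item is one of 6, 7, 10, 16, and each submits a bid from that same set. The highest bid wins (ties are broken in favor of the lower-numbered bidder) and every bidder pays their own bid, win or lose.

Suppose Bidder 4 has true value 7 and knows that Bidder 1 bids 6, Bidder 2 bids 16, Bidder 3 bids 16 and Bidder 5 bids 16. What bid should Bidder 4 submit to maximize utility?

Bid 6: loses but pays 6, utility -6.
Bid 7: loses but pays 7, utility -7.
Bid 10: loses but pays 10, utility -10.
Bid 16: loses but pays 16, utility -16.
The best choice is 6 with utility -6.

6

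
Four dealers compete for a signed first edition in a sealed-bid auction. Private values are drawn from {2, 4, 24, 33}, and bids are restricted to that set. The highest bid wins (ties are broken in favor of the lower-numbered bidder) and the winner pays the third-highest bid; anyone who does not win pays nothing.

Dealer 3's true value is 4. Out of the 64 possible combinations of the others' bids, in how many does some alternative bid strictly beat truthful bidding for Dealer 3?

Others bid (2, 2, 24): truth gives 0; bid 24 gives 2 > 0. Violating.
Others bid (2, 2, 33): truth gives 0; bid 33 gives 2 > 0. Violating.
Others bid (2, 4, 2): truth gives 0; bid 24 gives 2 > 0. Violating.
Others bid (2, 24, 2): truth gives 0; bid 33 gives 2 > 0. Violating.
Others bid (2, 2, 2): truth gives 2; no alternative beats it.
Others bid (2, 2, 4): truth gives 2; no alternative beats it.
(Checking all 64 profiles: 6 have a profitable deviation, 58 do not.)

6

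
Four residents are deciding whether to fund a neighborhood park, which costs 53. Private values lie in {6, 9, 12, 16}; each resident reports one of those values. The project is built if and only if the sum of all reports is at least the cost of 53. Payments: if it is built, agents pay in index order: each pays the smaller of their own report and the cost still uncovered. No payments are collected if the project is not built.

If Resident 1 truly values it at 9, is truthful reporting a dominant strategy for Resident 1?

No

Consider the case where Resident 2 reports 16, Resident 3 reports 16 and Resident 4 reports 16.
Truthful report 9: project built, pays 9, utility 9 - 9 = 0.
Report 6 instead: project built, pays 6, utility 9 - 6 = 3.
Since 3 > 0, reporting 6 is strictly better here, so truthful reporting is not dominant.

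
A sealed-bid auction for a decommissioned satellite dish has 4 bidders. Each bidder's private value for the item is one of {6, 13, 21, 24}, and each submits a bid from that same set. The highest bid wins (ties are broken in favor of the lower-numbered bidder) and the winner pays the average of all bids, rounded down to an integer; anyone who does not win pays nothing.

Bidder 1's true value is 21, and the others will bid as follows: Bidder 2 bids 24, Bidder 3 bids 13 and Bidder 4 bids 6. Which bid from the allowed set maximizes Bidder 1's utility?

24

Bid 6: loses, pays 0, utility 0.
Bid 13: loses, pays 0, utility 0.
Bid 21: loses, pays 0, utility 0.
Bid 24: wins, pays 16, utility 21 - 16 = 5.
The best choice is 24 with utility 5.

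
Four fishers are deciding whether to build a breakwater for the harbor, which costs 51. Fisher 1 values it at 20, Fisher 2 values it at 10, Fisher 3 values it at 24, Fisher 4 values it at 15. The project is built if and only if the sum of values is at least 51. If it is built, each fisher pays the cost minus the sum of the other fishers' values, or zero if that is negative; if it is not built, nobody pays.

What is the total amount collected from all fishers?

Total value 69 ≥ cost 51, so it is built.
Fisher 1: others sum to 49; max(0, 51 - 49) = 2.
Fisher 2: others sum to 59; max(0, 51 - 59) = 0.
Fisher 3: others sum to 45; max(0, 51 - 45) = 6.
Fisher 4: others sum to 54; max(0, 51 - 54) = 0.
Total collected = 2 + 0 + 6 + 0 = 8.

8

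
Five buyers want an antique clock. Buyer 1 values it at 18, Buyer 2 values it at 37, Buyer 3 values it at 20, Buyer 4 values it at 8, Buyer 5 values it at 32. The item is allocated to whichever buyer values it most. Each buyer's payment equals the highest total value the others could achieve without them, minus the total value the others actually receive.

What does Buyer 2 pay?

Buyer 2 has the highest value and receives the item.
Without Buyer 2, the item would go to the next-highest value, 32, so the others could achieve 32.
With Buyer 2 present and winning, the others receive nothing, so their total is 0.
Payment = 32 - 0 = 32.

32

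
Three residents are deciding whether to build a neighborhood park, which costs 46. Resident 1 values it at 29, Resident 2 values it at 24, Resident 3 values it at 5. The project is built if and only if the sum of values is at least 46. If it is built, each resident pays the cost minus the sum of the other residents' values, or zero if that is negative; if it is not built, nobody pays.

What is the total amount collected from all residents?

29

Total value 58 ≥ cost 46, so it is built.
Resident 1: others sum to 29; max(0, 46 - 29) = 17.
Resident 2: others sum to 34; max(0, 46 - 34) = 12.
Resident 3: others sum to 53; max(0, 46 - 53) = 0.
Total collected = 17 + 12 + 0 = 29.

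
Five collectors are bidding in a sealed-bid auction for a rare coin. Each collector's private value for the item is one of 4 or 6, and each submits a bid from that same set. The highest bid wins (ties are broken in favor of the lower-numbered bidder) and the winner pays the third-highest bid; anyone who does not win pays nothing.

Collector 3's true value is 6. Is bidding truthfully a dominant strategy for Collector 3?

Yes

Check each profile of the others' bids and compare truth against every alternative bid.
Others bid (4, 4, 4, 4): truth gives 2, best alternative gives 0.
Others bid (4, 4, 4, 6): truth gives 2, best alternative gives 0.
Others bid (4, 4, 6, 4): truth gives 2, best alternative gives 0.
Others bid (4, 4, 6, 6): truth gives 0, best alternative gives 0.
Others bid (4, 6, 4, 4): truth gives 0, best alternative gives 0.
Others bid (4, 6, 4, 6): truth gives 0, best alternative gives 0.
(Remaining 10 profiles checked similarly; truth is weakly best in each.)
In every case the truthful bid is at least as good as any alternative, so it is a dominant strategy.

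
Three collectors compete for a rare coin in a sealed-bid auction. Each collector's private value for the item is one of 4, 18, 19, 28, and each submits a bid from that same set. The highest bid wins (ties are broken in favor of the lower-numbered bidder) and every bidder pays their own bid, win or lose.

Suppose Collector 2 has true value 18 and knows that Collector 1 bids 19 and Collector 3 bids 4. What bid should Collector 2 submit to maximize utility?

4

Bid 4: loses but pays 4, utility -4.
Bid 18: loses but pays 18, utility -18.
Bid 19: loses but pays 19, utility -19.
Bid 28: wins, pays 28, utility 18 - 28 = -10.
The best choice is 4 with utility -4.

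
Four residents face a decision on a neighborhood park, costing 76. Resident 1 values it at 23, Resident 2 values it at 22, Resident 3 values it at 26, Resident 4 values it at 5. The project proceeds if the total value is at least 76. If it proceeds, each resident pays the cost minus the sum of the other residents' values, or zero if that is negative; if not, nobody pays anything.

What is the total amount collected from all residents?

76

Total value 76 ≥ cost 76, so it is built.
Resident 1: others sum to 53; max(0, 76 - 53) = 23.
Resident 2: others sum to 54; max(0, 76 - 54) = 22.
Resident 3: others sum to 50; max(0, 76 - 50) = 26.
Resident 4: others sum to 71; max(0, 76 - 71) = 5.
Total collected = 23 + 22 + 26 + 5 = 76.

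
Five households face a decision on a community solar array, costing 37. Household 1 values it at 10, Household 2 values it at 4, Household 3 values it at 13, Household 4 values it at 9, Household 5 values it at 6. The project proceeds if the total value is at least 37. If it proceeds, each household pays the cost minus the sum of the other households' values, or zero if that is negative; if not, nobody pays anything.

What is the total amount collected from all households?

18

Total value 42 ≥ cost 37, so it is built.
Household 1: others sum to 32; max(0, 37 - 32) = 5.
Household 2: others sum to 38; max(0, 37 - 38) = 0.
Household 3: others sum to 29; max(0, 37 - 29) = 8.
Household 4: others sum to 33; max(0, 37 - 33) = 4.
Household 5: others sum to 36; max(0, 37 - 36) = 1.
Total collected = 5 + 0 + 8 + 4 + 1 = 18.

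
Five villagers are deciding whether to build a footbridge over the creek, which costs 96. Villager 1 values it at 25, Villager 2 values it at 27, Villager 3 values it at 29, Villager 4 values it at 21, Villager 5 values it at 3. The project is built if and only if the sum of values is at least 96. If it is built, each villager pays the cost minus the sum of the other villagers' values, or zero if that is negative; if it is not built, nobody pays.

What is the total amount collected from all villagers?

66

Total value 105 ≥ cost 96, so it is built.
Villager 1: others sum to 80; max(0, 96 - 80) = 16.
Villager 2: others sum to 78; max(0, 96 - 78) = 18.
Villager 3: others sum to 76; max(0, 96 - 76) = 20.
Villager 4: others sum to 84; max(0, 96 - 84) = 12.
Villager 5: others sum to 102; max(0, 96 - 102) = 0.
Total collected = 16 + 18 + 20 + 12 + 0 = 66.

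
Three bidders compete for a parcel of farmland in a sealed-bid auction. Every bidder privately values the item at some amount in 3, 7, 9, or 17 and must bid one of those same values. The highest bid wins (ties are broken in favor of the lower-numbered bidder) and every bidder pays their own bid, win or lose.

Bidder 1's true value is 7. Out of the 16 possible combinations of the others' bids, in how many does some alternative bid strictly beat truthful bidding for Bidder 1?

Others bid (3, 3): truth gives 0; bid 3 gives 4 > 0. Violating.
Others bid (3, 9): truth gives -7; bid 9 gives -2 > -7. Violating.
Others bid (3, 17): truth gives -7; bid 3 gives -3 > -7. Violating.
Others bid (7, 9): truth gives -7; bid 9 gives -2 > -7. Violating.
Others bid (3, 7): truth gives 0; no alternative beats it.
Others bid (7, 3): truth gives 0; no alternative beats it.
(Checking all 16 profiles: 13 have a profitable deviation, 3 do not.)

13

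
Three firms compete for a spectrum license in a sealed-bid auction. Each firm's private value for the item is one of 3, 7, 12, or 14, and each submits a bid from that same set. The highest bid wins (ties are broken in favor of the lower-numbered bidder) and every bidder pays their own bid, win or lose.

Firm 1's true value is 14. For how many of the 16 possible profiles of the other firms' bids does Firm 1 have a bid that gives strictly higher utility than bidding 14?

Others bid (3, 3): truth gives 0; bid 3 gives 11 > 0. Violating.
Others bid (3, 7): truth gives 0; bid 7 gives 7 > 0. Violating.
Others bid (3, 12): truth gives 0; bid 12 gives 2 > 0. Violating.
Others bid (7, 3): truth gives 0; bid 7 gives 7 > 0. Violating.
Others bid (3, 14): truth gives 0; no alternative beats it.
Others bid (7, 14): truth gives 0; no alternative beats it.
(Checking all 16 profiles: 9 have a profitable deviation, 7 do not.)

9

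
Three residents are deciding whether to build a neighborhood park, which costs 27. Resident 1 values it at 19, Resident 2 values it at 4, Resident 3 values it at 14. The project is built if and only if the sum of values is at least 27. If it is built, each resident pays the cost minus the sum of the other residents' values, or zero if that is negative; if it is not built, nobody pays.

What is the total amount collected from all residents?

13

Total value 37 ≥ cost 27, so it is built.
Resident 1: others sum to 18; max(0, 27 - 18) = 9.
Resident 2: others sum to 33; max(0, 27 - 33) = 0.
Resident 3: others sum to 23; max(0, 27 - 23) = 4.
Total collected = 9 + 0 + 4 = 13.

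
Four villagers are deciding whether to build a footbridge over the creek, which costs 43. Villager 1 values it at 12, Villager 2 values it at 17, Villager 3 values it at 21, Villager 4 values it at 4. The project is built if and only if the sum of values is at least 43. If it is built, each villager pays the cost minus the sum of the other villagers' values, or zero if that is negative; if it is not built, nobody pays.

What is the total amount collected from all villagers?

Total value 54 ≥ cost 43, so it is built.
Villager 1: others sum to 42; max(0, 43 - 42) = 1.
Villager 2: others sum to 37; max(0, 43 - 37) = 6.
Villager 3: others sum to 33; max(0, 43 - 33) = 10.
Villager 4: others sum to 50; max(0, 43 - 50) = 0.
Total collected = 1 + 6 + 10 + 0 = 17.

17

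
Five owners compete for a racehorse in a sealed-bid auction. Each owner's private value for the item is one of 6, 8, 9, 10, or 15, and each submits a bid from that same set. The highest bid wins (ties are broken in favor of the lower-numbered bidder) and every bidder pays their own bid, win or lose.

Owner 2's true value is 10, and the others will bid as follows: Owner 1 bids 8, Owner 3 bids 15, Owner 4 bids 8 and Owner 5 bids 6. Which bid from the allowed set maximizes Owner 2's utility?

Bid 6: loses but pays 6, utility -6.
Bid 8: loses but pays 8, utility -8.
Bid 9: loses but pays 9, utility -9.
Bid 10: loses but pays 10, utility -10.
Bid 15: wins, pays 15, utility 10 - 15 = -5.
The best choice is 15 with utility -5.

15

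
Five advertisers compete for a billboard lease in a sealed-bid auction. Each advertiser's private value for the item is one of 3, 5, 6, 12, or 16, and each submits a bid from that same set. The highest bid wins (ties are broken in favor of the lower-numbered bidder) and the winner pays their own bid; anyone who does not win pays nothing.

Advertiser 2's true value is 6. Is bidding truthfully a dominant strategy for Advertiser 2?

No

Consider the case where Advertiser 1 bids 3, Advertiser 3 bids 3, Advertiser 4 bids 3 and Advertiser 5 bids 3.
Truthful bid 6: wins, pays 6, utility 6 - 6 = 0.
Bid 5 instead: wins, pays 5, utility 6 - 5 = 1.
Since 1 > 0, bidding 5 is strictly better here, so truthful bidding is not dominant.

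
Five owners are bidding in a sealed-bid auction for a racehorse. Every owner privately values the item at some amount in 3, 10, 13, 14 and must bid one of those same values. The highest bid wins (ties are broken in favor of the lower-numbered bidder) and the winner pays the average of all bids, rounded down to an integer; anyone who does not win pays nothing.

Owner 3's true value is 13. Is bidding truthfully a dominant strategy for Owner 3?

No

Consider the case where Owner 1 bids 3, Owner 2 bids 3, Owner 4 bids 3 and Owner 5 bids 3.
Truthful bid 13: wins, pays 5, utility 13 - 5 = 8.
Bid 10 instead: wins, pays 4, utility 13 - 4 = 9.
Since 9 > 8, bidding 10 is strictly better here, so truthful bidding is not dominant.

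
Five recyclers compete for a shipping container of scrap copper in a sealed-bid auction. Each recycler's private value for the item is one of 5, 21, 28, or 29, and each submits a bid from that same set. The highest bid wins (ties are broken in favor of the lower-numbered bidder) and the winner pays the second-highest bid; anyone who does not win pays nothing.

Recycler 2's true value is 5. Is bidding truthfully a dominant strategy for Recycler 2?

Check each profile of the others' bids and compare truth against every alternative bid.
Others bid (5, 5, 5, 21): truth gives 0, best alternative gives -16.
Others bid (5, 5, 21, 5): truth gives 0, best alternative gives -16.
Others bid (5, 5, 21, 21): truth gives 0, best alternative gives -16.
Others bid (5, 21, 5, 5): truth gives 0, best alternative gives -16.
Others bid (5, 21, 5, 21): truth gives 0, best alternative gives -16.
Others bid (5, 21, 21, 5): truth gives 0, best alternative gives -16.
(Remaining 250 profiles checked similarly; truth is weakly best in each.)
In every case the truthful bid is at least as good as any alternative, so it is a dominant strategy.

Yes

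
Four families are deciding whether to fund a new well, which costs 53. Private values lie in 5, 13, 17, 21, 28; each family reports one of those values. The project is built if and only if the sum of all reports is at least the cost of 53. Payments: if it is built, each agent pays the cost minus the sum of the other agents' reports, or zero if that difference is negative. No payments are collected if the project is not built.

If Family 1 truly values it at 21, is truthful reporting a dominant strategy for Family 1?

Yes

Check each profile of the others' reports and compare truth against every alternative report.
Others report (5, 21, 28): truth gives 21, best alternative gives 21.
Others report (5, 28, 21): truth gives 21, best alternative gives 21.
Others report (5, 28, 28): truth gives 21, best alternative gives 21.
Others report (13, 13, 28): truth gives 21, best alternative gives 21.
Others report (13, 17, 28): truth gives 21, best alternative gives 21.
Others report (13, 21, 21): truth gives 21, best alternative gives 21.
(Remaining 119 profiles checked similarly; truth is weakly best in each.)
In every case the truthful report is at least as good as any alternative, so it is a dominant strategy.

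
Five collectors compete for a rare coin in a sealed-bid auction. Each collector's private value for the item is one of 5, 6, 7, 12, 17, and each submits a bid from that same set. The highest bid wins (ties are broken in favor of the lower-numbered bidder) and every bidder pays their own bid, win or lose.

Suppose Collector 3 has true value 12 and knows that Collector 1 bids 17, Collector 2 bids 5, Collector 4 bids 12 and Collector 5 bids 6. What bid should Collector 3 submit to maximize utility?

Bid 5: loses but pays 5, utility -5.
Bid 6: loses but pays 6, utility -6.
Bid 7: loses but pays 7, utility -7.
Bid 12: loses but pays 12, utility -12.
Bid 17: loses but pays 17, utility -17.
The best choice is 5 with utility -5.

5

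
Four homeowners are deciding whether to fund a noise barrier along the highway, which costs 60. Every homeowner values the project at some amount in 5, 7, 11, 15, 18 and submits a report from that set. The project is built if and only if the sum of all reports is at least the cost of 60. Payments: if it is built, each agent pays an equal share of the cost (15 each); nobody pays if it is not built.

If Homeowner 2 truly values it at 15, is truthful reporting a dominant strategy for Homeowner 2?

Check each profile of the others' reports and compare truth against every alternative report.
Others report (5, 5, 5): truth gives 0, best alternative gives 0.
Others report (5, 5, 7): truth gives 0, best alternative gives 0.
Others report (5, 5, 11): truth gives 0, best alternative gives 0.
Others report (5, 5, 15): truth gives 0, best alternative gives 0.
Others report (5, 5, 18): truth gives 0, best alternative gives 0.
Others report (5, 7, 5): truth gives 0, best alternative gives 0.
(Remaining 119 profiles checked similarly; truth is weakly best in each.)
In every case the truthful report is at least as good as any alternative, so it is a dominant strategy.

Yes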